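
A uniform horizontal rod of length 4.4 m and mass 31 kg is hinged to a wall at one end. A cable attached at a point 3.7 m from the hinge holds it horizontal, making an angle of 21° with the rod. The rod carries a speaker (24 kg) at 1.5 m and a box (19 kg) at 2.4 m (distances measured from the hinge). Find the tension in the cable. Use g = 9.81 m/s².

Sum moments about the hinge (the unknown hinge reaction has zero arm there).
Beam weight: 31 × 9.81 = 304.1 N down at 2.2 m → arm 2.2 m, τ = 304.1 × 2.2 = 669 N·m clockwise.
Speaker: 24 × 9.81 = 235.4 N down at 1.5 m → arm 1.5 m, τ = 235.4 × 1.5 = 353.1 N·m clockwise.
Box: 19 × 9.81 = 186.4 N down at 2.4 m → arm 2.4 m, τ = 186.4 × 2.4 = 447.4 N·m clockwise.
Total clockwise load moment = 1470 N·m.
The cable tension T acts at 3.7 m; only its component perpendicular to the rod, T sinθ, produces torque. sin 21° = 0.3584.
Balancing moments: T × 3.7 × 0.3584 = 1470, giving T = 1470 / 1.326 = 1110 N.

T ≈ 1110 N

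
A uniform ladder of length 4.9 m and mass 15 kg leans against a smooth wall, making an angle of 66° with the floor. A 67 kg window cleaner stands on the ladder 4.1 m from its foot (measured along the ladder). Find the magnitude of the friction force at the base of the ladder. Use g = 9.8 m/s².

Taking torques about the foot of the ladder:
Ladder weight 15×9.8 = 147 N acts at 2.45 m along the ladder; its horizontal arm is 2.45·cos66° = 0.9965 m → τ = 146.5 N·m clockwise.
Window cleaner: 67×9.8 = 656.6 N at 4.1 m → arm 1.668 m → τ = 1095 N·m clockwise.
Wall normal N acts horizontally at the top; its moment arm is the height L sinθ = 4.9·sin66° = 4.476 m, counterclockwise.
Setting net torque to zero: N × 4.476 = 1242 → N = 277 N.
ΣFx = 0: friction at the foot balances the wall's push, so f = N_wall = 277 N.

f ≈ 277 N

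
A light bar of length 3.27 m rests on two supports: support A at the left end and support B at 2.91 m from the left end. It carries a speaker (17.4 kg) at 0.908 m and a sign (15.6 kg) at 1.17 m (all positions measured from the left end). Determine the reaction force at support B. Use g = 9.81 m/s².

R_B ≈ 115 N

Taking torques about support A:
Speaker: 17.4 × 9.81 = 170.7 N down at 0.908 m → arm 0.908 m, τ = 170.7 × 0.908 = 155 N·m clockwise.
Sign: 15.6 × 9.81 = 153 N down at 1.17 m → arm 1.17 m, τ = 153 × 1.17 = 179 N·m clockwise.
Net load moment about support A = 334 N·m clockwise.
Reaction R at support B is upward at 2.91 m, arm 2.91 m → moment R × 2.91 counterclockwise.
Στ = 0 ⇒ R × 2.91 = 334 ⇒ R = 115 N.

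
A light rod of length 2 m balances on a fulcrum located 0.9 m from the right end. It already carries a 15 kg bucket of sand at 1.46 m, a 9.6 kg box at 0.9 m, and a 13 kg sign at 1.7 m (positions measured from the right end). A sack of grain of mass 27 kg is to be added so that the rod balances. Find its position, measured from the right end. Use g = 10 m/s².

x ≈ 0.204 m from the right end

Take moments about the fulcrum (at 0.9 m from the right end).
Bucket of sand: 15 × 10 = 150 N down at 1.46 m → arm 0.56 m, τ = 150 × 0.56 = 84 N·m counterclockwise.
Box: acts at the fulcrum, moment arm 0 → no torque.
Sign: 13 × 10 = 130 N down at 1.7 m → arm 0.8 m, τ = 130 × 0.8 = 104 N·m counterclockwise.
Net moment of existing loads = 188 N·m counterclockwise.
The sack of grain weighs 27 × 10 = 270 N and must supply an equal clockwise moment, so its lever arm about the fulcrum is 188 / 270 = 0.696 m.
That puts it at 0.9 − 0.696 = 0.204 m from the right end.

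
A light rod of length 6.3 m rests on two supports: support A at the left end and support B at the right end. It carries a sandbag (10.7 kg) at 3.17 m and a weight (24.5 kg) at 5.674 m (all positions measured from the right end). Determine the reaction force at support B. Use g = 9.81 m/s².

R_B ≈ 76 N

About support A:
Sandbag: 10.7 × 9.81 = 105 N down at 3.17 m → arm 3.13 m, τ = 105 × 3.13 = 328.6 N·m clockwise.
Weight: 24.5 × 9.81 = 240.3 N down at 5.674 m → arm 0.626 m, τ = 240.3 × 0.626 = 150.4 N·m clockwise.
Net load moment about support A = 479 N·m clockwise.
Reaction R at support B is upward at 0 m, arm 6.3 m → moment R × 6.3 counterclockwise.
For rotational equilibrium, R × 6.3 = 479, so R = 76 N.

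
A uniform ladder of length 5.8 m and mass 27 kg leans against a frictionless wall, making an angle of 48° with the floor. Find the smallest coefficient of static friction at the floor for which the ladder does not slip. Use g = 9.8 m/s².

Taking torques about the foot of the ladder:
Ladder weight 27×9.8 = 264.6 N acts at 2.9 m along the ladder; its horizontal arm is 2.9·cos48° = 1.94 m → τ = 513.3 N·m clockwise.
Wall normal N acts horizontally at the top; its moment arm is the height L sinθ = 5.8·sin48° = 4.31 m, counterclockwise.
For rotational equilibrium, N × 4.31 = 513.3, so N = 119.1 N.
ΣFx = 0 ⇒ f = N_wall = 119.1 N. ΣFy = 0 ⇒ N_floor = 264.6 N.
μ_min = f / N_floor = 119.1 / 264.6 = 0.45.

μ_min ≈ 0.45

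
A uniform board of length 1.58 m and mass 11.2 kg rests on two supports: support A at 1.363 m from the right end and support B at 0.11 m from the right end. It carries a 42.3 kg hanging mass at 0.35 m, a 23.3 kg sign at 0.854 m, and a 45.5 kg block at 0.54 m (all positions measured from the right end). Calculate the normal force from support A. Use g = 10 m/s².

About support B:
Beam weight: 11.2 × 10 = 112 N down at 0.79 m → arm 0.68 m, τ = 112 × 0.68 = 76.16 N·m counterclockwise.
Hanging mass: 42.3 × 10 = 423 N down at 0.35 m → arm 0.24 m, τ = 423 × 0.24 = 101.5 N·m counterclockwise.
Sign: 23.3 × 10 = 233 N down at 0.854 m → arm 0.744 m, τ = 233 × 0.744 = 173.4 N·m counterclockwise.
Block: 45.5 × 10 = 455 N down at 0.54 m → arm 0.43 m, τ = 455 × 0.43 = 195.7 N·m counterclockwise.
Net load moment about support B = 546.8 N·m counterclockwise.
Reaction R at support A is upward at 1.363 m, arm 1.253 m → moment R × 1.253 clockwise.
For rotational equilibrium, R × 1.253 = 546.8, so R = 436 N.

R_A ≈ 436 N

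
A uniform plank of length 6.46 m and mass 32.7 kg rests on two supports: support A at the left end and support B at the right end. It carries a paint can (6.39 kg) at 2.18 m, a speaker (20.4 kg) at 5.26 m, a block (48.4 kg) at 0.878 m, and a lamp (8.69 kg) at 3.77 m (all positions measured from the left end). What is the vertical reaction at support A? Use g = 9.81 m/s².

Sum moments about support B (its reaction then has zero moment arm).
Beam weight: 32.7 × 9.81 = 320.8 N down at 3.23 m → arm 3.23 m, τ = 320.8 × 3.23 = 1036 N·m counterclockwise.
Paint can: 6.39 × 9.81 = 62.69 N down at 2.18 m → arm 4.28 m, τ = 62.69 × 4.28 = 268.3 N·m counterclockwise.
Speaker: 20.4 × 9.81 = 200.1 N down at 5.26 m → arm 1.2 m, τ = 200.1 × 1.2 = 240.1 N·m counterclockwise.
Block: 48.4 × 9.81 = 474.8 N down at 0.878 m → arm 5.582 m, τ = 474.8 × 5.582 = 2650 N·m counterclockwise.
Lamp: 8.69 × 9.81 = 85.25 N down at 3.77 m → arm 2.69 m, τ = 85.25 × 2.69 = 229.3 N·m counterclockwise.
Net load moment about support B = 4424 N·m counterclockwise.
Reaction R at support A is upward at 0 m, arm 6.46 m → moment R × 6.46 clockwise.
Στ = 0 ⇒ R × 6.46 = 4424 ⇒ R = 685 N.

R_A ≈ 685 N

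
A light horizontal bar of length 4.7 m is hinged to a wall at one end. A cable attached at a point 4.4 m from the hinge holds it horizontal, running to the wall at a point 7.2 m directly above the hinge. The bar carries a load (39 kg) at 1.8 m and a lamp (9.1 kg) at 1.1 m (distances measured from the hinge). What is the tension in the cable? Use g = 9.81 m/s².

T ≈ 210 N

Choose the hinge as the axis so the unknown hinge reaction has zero arm there.
Load: 39 × 9.81 = 382.6 N down at 1.8 m → arm 1.8 m, τ = 382.6 × 1.8 = 688.7 N·m clockwise.
Lamp: 9.1 × 9.81 = 89.27 N down at 1.1 m → arm 1.1 m, τ = 89.27 × 1.1 = 98.2 N·m clockwise.
Total clockwise load moment = 786.9 N·m.
The cable tension T acts at 4.4 m; only its component perpendicular to the bar, T sinθ, produces torque. sinθ = h/√(h²+d²) = 7.2/√(7.2²+4.4²) = 0.8533.
Balancing moments: T × 4.4 × 0.8533 = 786.9, giving T = 786.9 / 3.755 = 210 N.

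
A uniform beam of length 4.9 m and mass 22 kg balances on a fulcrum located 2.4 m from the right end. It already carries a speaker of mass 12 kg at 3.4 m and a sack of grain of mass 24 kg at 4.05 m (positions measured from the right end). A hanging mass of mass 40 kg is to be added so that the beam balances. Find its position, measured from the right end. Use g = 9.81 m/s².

x ≈ 1.08 m from the right end

Sum moments about the fulcrum (at 2.4 m from the right end) (the support reaction has zero arm there).
Beam weight: 22 × 9.81 = 215.8 N down at 2.45 m → arm 0.05 m, τ = 215.8 × 0.05 = 10.79 N·m counterclockwise.
Speaker: 12 × 9.81 = 117.7 N down at 3.4 m → arm 1 m, τ = 117.7 × 1 = 117.7 N·m counterclockwise.
Sack of grain: 24 × 9.81 = 235.4 N down at 4.05 m → arm 1.65 m, τ = 235.4 × 1.65 = 388.4 N·m counterclockwise.
Net moment of existing loads = 516.9 N·m counterclockwise.
The hanging mass weighs 40 × 9.81 = 392.4 N and must supply an equal clockwise moment, so its lever arm about the fulcrum is 516.9 / 392.4 = 1.32 m.
That puts it at 2.4 − 1.32 = 1.08 m from the right end.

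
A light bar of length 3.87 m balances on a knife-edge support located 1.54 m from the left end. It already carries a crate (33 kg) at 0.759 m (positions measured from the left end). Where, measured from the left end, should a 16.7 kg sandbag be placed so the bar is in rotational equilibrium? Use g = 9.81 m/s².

Taking torques about the knife-edge support (at 1.54 m from the left end):
Crate: 33 × 9.81 = 323.7 N down at 0.759 m → arm 0.781 m, τ = 323.7 × 0.781 = 252.8 N·m counterclockwise.
Net moment of existing loads = 252.8 N·m counterclockwise.
The sandbag weighs 16.7 × 9.81 = 163.8 N and must supply an equal clockwise moment, so its lever arm about the knife-edge support is 252.8 / 163.8 = 1.54 m.
That puts it at 1.54 + 1.54 = 3.08 m from the left end.

x ≈ 3.08 m from the left end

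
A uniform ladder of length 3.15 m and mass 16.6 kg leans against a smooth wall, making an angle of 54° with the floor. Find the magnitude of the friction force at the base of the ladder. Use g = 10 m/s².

Choose the foot of the ladder as the axis so the floor normal and friction both act there and drop out.
Ladder weight 16.6×10 = 166 N acts at 1.575 m along the ladder; its horizontal arm is 1.575·cos54° = 0.9258 m → τ = 153.7 N·m clockwise.
Wall normal N acts horizontally at the top; its moment arm is the height L sinθ = 3.15·sin54° = 2.548 m, counterclockwise.
Balancing moments: N × 2.548 = 153.7, giving N = 60.3 N.
ΣFx = 0: friction at the foot balances the wall's push, so f = N_wall = 60.3 N.

f ≈ 60.3 N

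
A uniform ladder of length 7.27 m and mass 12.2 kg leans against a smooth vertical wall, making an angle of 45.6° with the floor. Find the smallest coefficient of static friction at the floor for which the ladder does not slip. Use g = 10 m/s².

Sum moments about the foot of the ladder (the floor normal and friction both act there and drop out).
Ladder weight 12.2×10 = 122 N acts at 3.635 m along the ladder; its horizontal arm is 3.635·cos45.6° = 2.543 m → τ = 310.2 N·m clockwise.
Wall normal N acts horizontally at the top; its moment arm is the height L sinθ = 7.27·sin45.6° = 5.194 m, counterclockwise.
Balancing moments: N × 5.194 = 310.2, giving N = 59.72 N.
ΣFx = 0 ⇒ f = N_wall = 59.72 N. ΣFy = 0 ⇒ N_floor = 122 N.
μ_min = f / N_floor = 59.72 / 122 = 0.49.

μ_min ≈ 0.49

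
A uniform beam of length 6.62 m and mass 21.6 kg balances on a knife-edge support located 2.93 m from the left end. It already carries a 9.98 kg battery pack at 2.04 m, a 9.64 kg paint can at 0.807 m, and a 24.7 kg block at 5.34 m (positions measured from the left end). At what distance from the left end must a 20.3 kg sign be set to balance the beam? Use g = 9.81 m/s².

Taking torques about the knife-edge support (at 2.93 m from the left end):
Beam weight: 21.6 × 9.81 = 211.9 N down at 3.31 m → arm 0.38 m, τ = 211.9 × 0.38 = 80.52 N·m clockwise.
Battery pack: 9.98 × 9.81 = 97.9 N down at 2.04 m → arm 0.89 m, τ = 97.9 × 0.89 = 87.13 N·m counterclockwise.
Paint can: 9.64 × 9.81 = 94.57 N down at 0.807 m → arm 2.123 m, τ = 94.57 × 2.123 = 200.8 N·m counterclockwise.
Block: 24.7 × 9.81 = 242.3 N down at 5.34 m → arm 2.41 m, τ = 242.3 × 2.41 = 583.9 N·m clockwise.
Net moment of existing loads = 376.5 N·m clockwise.
The sign weighs 20.3 × 9.81 = 199.1 N and must supply an equal counterclockwise moment, so its lever arm about the knife-edge support is 376.5 / 199.1 = 1.89 m.
That puts it at 2.93 − 1.89 = 1.04 m from the left end.

x ≈ 1.04 m from the left end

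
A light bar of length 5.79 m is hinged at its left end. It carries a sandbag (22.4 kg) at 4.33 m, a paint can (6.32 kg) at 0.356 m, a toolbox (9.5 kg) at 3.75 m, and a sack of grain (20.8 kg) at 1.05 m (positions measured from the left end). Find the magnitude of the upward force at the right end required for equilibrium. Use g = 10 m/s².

F ≈ 271 N

Choose the left end as the axis so the unknown pivot reaction has zero arm there.
Sandbag: 22.4 × 10 = 224 N down at 4.33 m → arm 4.33 m, τ = 224 × 4.33 = 969.9 N·m clockwise.
Paint can: 6.32 × 10 = 63.2 N down at 0.356 m → arm 0.356 m, τ = 63.2 × 0.356 = 22.5 N·m clockwise.
Toolbox: 9.5 × 10 = 95 N down at 3.75 m → arm 3.75 m, τ = 95 × 3.75 = 356.2 N·m clockwise.
Sack of grain: 20.8 × 10 = 208 N down at 1.05 m → arm 1.05 m, τ = 208 × 1.05 = 218.4 N·m clockwise.
Net moment of the loads = 1567 N·m clockwise.
The upward force F acts at the right end, arm 5.79 m, giving F × 5.79 counterclockwise.
Balancing moments: F × 5.79 = 1567, giving F = 1567 / 5.79 = 271 N.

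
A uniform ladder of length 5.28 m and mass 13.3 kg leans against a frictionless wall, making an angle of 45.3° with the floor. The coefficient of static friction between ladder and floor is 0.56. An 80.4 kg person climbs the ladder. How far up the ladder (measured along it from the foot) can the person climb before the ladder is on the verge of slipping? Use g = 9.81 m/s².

d ≈ 3.05 m

Take moments about the foot of the ladder.
Ladder weight 13.3×9.81 = 130.5 N acts at 2.64 m along the ladder; its horizontal arm is 2.64·cos45.3° = 1.857 m → τ = 242.3 N·m clockwise.
Person weight 80.4×9.81 = 788.7 N at distance d → arm d·cos45.3° → τ = 788.7·d·0.7034 clockwise.
Wall normal N at the top has arm L sinθ = 3.753 m counterclockwise, so Στ = 0 gives N·3.753 = 242.3 + 554.8·d.
ΣFy = 0 ⇒ N_floor = 919.2 N, so the maximum friction is μ_s·N_floor = 0.56×919.2 = 514.8 N. ΣFx = 0 ⇒ N_wall = f, so at the slipping point N = 514.8 N.
Substituting: 514.8×3.753 = 242.3 + 554.8·d ⇒ d = (1932 − 242.3) / 554.8 = 3.05 m.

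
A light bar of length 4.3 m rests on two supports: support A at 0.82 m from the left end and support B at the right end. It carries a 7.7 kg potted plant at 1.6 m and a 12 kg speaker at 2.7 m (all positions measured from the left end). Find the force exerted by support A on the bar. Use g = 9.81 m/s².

Sum moments about support B (its reaction then has zero moment arm).
Potted plant: 7.7 × 9.81 = 75.54 N down at 1.6 m → arm 2.7 m, τ = 75.54 × 2.7 = 204 N·m counterclockwise.
Speaker: 12 × 9.81 = 117.7 N down at 2.7 m → arm 1.6 m, τ = 117.7 × 1.6 = 188.3 N·m counterclockwise.
Net load moment about support B = 392.3 N·m counterclockwise.
Reaction R at support A is upward at 0.82 m, arm 3.48 m → moment R × 3.48 clockwise.
For rotational equilibrium, R × 3.48 = 392.3, so R = 113 N.

R_A ≈ 113 N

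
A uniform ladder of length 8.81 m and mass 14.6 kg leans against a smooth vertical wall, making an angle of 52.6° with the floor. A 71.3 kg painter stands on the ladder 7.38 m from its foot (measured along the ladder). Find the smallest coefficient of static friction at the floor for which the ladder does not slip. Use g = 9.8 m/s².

μ_min ≈ 0.597

Choose the foot of the ladder as the axis so the floor normal and friction both act there and drop out.
Ladder weight 14.6×9.8 = 143.1 N acts at 4.405 m along the ladder; its horizontal arm is 4.405·cos52.6° = 2.675 m → τ = 382.8 N·m clockwise.
Painter: 71.3×9.8 = 698.7 N at 7.38 m → arm 4.482 m → τ = 3132 N·m clockwise.
Wall normal N acts horizontally at the top; its moment arm is the height L sinθ = 8.81·sin52.6° = 6.999 m, counterclockwise.
Setting net torque to zero: N × 6.999 = 3515 → N = 502.2 N.
ΣFx = 0 ⇒ f = N_wall = 502.2 N. ΣFy = 0 ⇒ N_floor = 841.8 N.
μ_min = f / N_floor = 502.2 / 841.8 = 0.597.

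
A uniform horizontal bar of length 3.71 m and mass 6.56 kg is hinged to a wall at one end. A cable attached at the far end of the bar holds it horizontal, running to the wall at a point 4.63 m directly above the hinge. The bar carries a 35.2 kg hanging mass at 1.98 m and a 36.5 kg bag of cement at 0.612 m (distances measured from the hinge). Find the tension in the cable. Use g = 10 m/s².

Take moments about the hinge.
Beam weight: 6.56 × 10 = 65.6 N down at 1.855 m → arm 1.855 m, τ = 65.6 × 1.855 = 121.7 N·m clockwise.
Hanging mass: 35.2 × 10 = 352 N down at 1.98 m → arm 1.98 m, τ = 352 × 1.98 = 697 N·m clockwise.
Bag of cement: 36.5 × 10 = 365 N down at 0.612 m → arm 0.612 m, τ = 365 × 0.612 = 223.4 N·m clockwise.
Total clockwise load moment = 1042 N·m.
The cable tension T acts at 3.71 m; only its component perpendicular to the bar, T sinθ, produces torque. sinθ = h/√(h²+d²) = 4.63/√(4.63²+3.71²) = 0.7804.
For rotational equilibrium, T × 3.71 × 0.7804 = 1042, so T = 1042 / 2.895 = 360 N.

T ≈ 360 N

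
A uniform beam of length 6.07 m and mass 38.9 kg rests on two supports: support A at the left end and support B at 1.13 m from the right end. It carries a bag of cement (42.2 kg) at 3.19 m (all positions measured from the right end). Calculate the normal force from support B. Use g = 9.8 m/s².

About support A:
Beam weight: 38.9 × 9.8 = 381.2 N down at 3.035 m → arm 3.035 m, τ = 381.2 × 3.035 = 1157 N·m clockwise.
Bag of cement: 42.2 × 9.8 = 413.6 N down at 3.19 m → arm 2.88 m, τ = 413.6 × 2.88 = 1191 N·m clockwise.
Net load moment about support A = 2348 N·m clockwise.
Reaction R at support B is upward at 1.13 m, arm 4.94 m → moment R × 4.94 counterclockwise.
Στ = 0 ⇒ R × 4.94 = 2348 ⇒ R = 475 N.

R_B ≈ 475 N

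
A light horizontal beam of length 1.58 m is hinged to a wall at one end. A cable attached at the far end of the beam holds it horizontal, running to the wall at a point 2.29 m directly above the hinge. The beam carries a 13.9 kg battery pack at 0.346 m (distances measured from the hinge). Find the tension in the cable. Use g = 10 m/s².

T ≈ 37 N

Sum moments about the hinge (the unknown hinge reaction has zero arm there).
Battery pack: 13.9 × 10 = 139 N down at 0.346 m → arm 0.346 m, τ = 139 × 0.346 = 48.09 N·m clockwise.
Total clockwise load moment = 48.09 N·m.
The cable tension T acts at 1.58 m; only its component perpendicular to the beam, T sinθ, produces torque. sinθ = h/√(h²+d²) = 2.29/√(2.29²+1.58²) = 0.8231.
For rotational equilibrium, T × 1.58 × 0.8231 = 48.09, so T = 48.09 / 1.3 = 37 N.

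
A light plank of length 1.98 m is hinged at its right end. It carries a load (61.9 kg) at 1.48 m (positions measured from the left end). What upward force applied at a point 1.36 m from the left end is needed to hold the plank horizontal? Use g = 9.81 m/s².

Choose the right end as the axis so the unknown pivot reaction has zero arm there.
Load: 61.9 × 9.81 = 607.2 N down at 1.48 m → arm 0.5 m, τ = 607.2 × 0.5 = 303.6 N·m counterclockwise.
Net moment of the loads = 303.6 N·m counterclockwise.
The upward force F acts at a point 1.36 m from the left end, arm 0.62 m, giving F × 0.62 clockwise.
Στ = 0 ⇒ F × 0.62 = 303.6 ⇒ F = 303.6 / 0.62 = 490 N.

F ≈ 490 N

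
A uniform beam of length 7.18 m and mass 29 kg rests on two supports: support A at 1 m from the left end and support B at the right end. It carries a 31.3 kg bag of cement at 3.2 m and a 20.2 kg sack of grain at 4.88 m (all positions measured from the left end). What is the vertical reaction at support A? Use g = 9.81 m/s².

R_A ≈ 437 N

Choose support B as the axis so its reaction then has zero moment arm.
Beam weight: 29 × 9.81 = 284.5 N down at 3.59 m → arm 3.59 m, τ = 284.5 × 3.59 = 1021 N·m counterclockwise.
Bag of cement: 31.3 × 9.81 = 307.1 N down at 3.2 m → arm 3.98 m, τ = 307.1 × 3.98 = 1222 N·m counterclockwise.
Sack of grain: 20.2 × 9.81 = 198.2 N down at 4.88 m → arm 2.3 m, τ = 198.2 × 2.3 = 455.9 N·m counterclockwise.
Net load moment about support B = 2699 N·m counterclockwise.
Reaction R at support A is upward at 1 m, arm 6.18 m → moment R × 6.18 clockwise.
Setting net torque to zero: R × 6.18 = 2699 → R = 437 N.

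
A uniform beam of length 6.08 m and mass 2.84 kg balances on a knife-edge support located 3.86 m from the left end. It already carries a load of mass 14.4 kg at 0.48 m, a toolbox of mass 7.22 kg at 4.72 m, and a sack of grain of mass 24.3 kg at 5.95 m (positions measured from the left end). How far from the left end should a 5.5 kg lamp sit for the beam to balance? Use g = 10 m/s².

Sum moments about the knife-edge support (at 3.86 m from the left end) (the support reaction has zero arm there).
Beam weight: 2.84 × 10 = 28.4 N down at 3.04 m → arm 0.82 m, τ = 28.4 × 0.82 = 23.29 N·m counterclockwise.
Load: 14.4 × 10 = 144 N down at 0.48 m → arm 3.38 m, τ = 144 × 3.38 = 486.7 N·m counterclockwise.
Toolbox: 7.22 × 10 = 72.2 N down at 4.72 m → arm 0.86 m, τ = 72.2 × 0.86 = 62.09 N·m clockwise.
Sack of grain: 24.3 × 10 = 243 N down at 5.95 m → arm 2.09 m, τ = 243 × 2.09 = 507.9 N·m clockwise.
Net moment of existing loads = 60 N·m clockwise.
The lamp weighs 5.5 × 10 = 55 N and must supply an equal counterclockwise moment, so its lever arm about the knife-edge support is 60 / 55 = 1.09 m.
That puts it at 3.86 − 1.09 = 2.77 m from the left end.

x ≈ 2.77 m from the left end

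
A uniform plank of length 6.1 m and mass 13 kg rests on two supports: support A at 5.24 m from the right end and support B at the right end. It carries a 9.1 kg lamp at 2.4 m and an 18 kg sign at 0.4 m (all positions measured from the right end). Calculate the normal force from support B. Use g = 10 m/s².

R_B ≈ 270 N

Choose support A as the axis so its reaction then has zero moment arm.
Beam weight: 13 × 10 = 130 N down at 3.05 m → arm 2.19 m, τ = 130 × 2.19 = 284.7 N·m clockwise.
Lamp: 9.1 × 10 = 91 N down at 2.4 m → arm 2.84 m, τ = 91 × 2.84 = 258.4 N·m clockwise.
Sign: 18 × 10 = 180 N down at 0.4 m → arm 4.84 m, τ = 180 × 4.84 = 871.2 N·m clockwise.
Net load moment about support A = 1414 N·m clockwise.
Reaction R at support B is upward at 0 m, arm 5.24 m → moment R × 5.24 counterclockwise.
For rotational equilibrium, R × 5.24 = 1414, so R = 270 N.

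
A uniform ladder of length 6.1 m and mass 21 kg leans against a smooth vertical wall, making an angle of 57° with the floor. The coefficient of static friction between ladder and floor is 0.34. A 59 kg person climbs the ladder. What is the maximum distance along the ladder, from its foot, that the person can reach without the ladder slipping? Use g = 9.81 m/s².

About the foot of the ladder:
Ladder weight 21×9.81 = 206 N acts at 3.05 m along the ladder; its horizontal arm is 3.05·cos57° = 1.661 m → τ = 342.2 N·m clockwise.
Person weight 59×9.81 = 578.8 N at distance d → arm d·cos57° → τ = 578.8·d·0.5446 clockwise.
Wall normal N at the top has arm L sinθ = 5.116 m counterclockwise, so Στ = 0 gives N·5.116 = 342.2 + 315.2·d.
ΣFy = 0 ⇒ N_floor = 784.8 N, so the maximum friction is μ_s·N_floor = 0.34×784.8 = 266.8 N. ΣFx = 0 ⇒ N_wall = f, so at the slipping point N = 266.8 N.
Substituting: 266.8×5.116 = 342.2 + 315.2·d ⇒ d = (1365 − 342.2) / 315.2 = 3.24 m.

d ≈ 3.24 m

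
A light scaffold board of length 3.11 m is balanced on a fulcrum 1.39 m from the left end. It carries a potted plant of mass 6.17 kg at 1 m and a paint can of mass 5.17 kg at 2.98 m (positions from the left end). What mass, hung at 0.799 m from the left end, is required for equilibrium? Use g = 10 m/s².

Sum moments about the fulcrum (at 1.39 m from the left end) (the support reaction has zero arm there).
Potted plant: 6.17 × 10 = 61.7 N down at 1 m → arm 0.39 m, τ = 61.7 × 0.39 = 24.06 N·m counterclockwise.
Paint can: 5.17 × 10 = 51.7 N down at 2.98 m → arm 1.59 m, τ = 51.7 × 1.59 = 82.2 N·m clockwise.
Net moment of known loads = 58.14 N·m clockwise.
An unknown mass m at 0.799 m has arm 0.591 m; its moment is m·g·0.591 counterclockwise.
Στ = 0 ⇒ m × 10 × 0.591 = 58.14 ⇒ m = 58.14 / (10 × 0.591) = 9.84 kg.

m ≈ 9.84 kg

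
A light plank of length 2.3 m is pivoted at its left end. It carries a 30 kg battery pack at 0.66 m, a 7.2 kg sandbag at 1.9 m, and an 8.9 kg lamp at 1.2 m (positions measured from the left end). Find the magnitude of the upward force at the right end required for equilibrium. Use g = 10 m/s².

About the left end:
Battery pack: 30 × 10 = 300 N down at 0.66 m → arm 0.66 m, τ = 300 × 0.66 = 198 N·m clockwise.
Sandbag: 7.2 × 10 = 72 N down at 1.9 m → arm 1.9 m, τ = 72 × 1.9 = 136.8 N·m clockwise.
Lamp: 8.9 × 10 = 89 N down at 1.2 m → arm 1.2 m, τ = 89 × 1.2 = 106.8 N·m clockwise.
Net moment of the loads = 441.6 N·m clockwise.
The upward force F acts at the right end, arm 2.3 m, giving F × 2.3 counterclockwise.
For rotational equilibrium, F × 2.3 = 441.6, so F = 441.6 / 2.3 = 192 N.

F ≈ 192 N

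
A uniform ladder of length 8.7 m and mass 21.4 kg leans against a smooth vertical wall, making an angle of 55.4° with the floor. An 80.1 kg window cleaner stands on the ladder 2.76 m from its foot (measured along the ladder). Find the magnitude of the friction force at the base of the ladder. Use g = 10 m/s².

Taking torques about the foot of the ladder:
Ladder weight 21.4×10 = 214 N acts at 4.35 m along the ladder; its horizontal arm is 4.35·cos55.4° = 2.47 m → τ = 528.6 N·m clockwise.
Window cleaner: 80.1×10 = 801 N at 2.76 m → arm 1.567 m → τ = 1255 N·m clockwise.
Wall normal N acts horizontally at the top; its moment arm is the height L sinθ = 8.7·sin55.4° = 7.161 m, counterclockwise.
Setting net torque to zero: N × 7.161 = 1784 → N = 249 N.
ΣFx = 0: friction at the foot balances the wall's push, so f = N_wall = 249 N.

f ≈ 249 N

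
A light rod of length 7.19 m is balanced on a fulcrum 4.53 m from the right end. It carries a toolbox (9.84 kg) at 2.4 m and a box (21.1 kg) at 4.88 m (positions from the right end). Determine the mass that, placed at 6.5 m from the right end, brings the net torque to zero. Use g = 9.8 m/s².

Take moments about the fulcrum (at 4.53 m from the right end).
Toolbox: 9.84 × 9.8 = 96.43 N down at 2.4 m → arm 2.13 m, τ = 96.43 × 2.13 = 205.4 N·m clockwise.
Box: 21.1 × 9.8 = 206.8 N down at 4.88 m → arm 0.35 m, τ = 206.8 × 0.35 = 72.38 N·m counterclockwise.
Net moment of known loads = 133 N·m clockwise.
An unknown mass m at 6.5 m has arm 1.97 m; its moment is m·g·1.97 counterclockwise.
Στ = 0 ⇒ m × 9.8 × 1.97 = 133 ⇒ m = 133 / (9.8 × 1.97) = 6.89 kg.

m ≈ 6.89 kg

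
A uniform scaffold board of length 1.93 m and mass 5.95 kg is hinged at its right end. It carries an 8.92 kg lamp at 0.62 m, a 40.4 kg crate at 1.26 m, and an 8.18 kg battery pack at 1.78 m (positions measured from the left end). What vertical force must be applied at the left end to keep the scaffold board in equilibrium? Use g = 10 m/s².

F ≈ 237 N

Taking torques about the right end:
Beam weight: 5.95 × 10 = 59.5 N down at 0.965 m → arm 0.965 m, τ = 59.5 × 0.965 = 57.42 N·m counterclockwise.
Lamp: 8.92 × 10 = 89.2 N down at 0.62 m → arm 1.31 m, τ = 89.2 × 1.31 = 116.9 N·m counterclockwise.
Crate: 40.4 × 10 = 404 N down at 1.26 m → arm 0.67 m, τ = 404 × 0.67 = 270.7 N·m counterclockwise.
Battery pack: 8.18 × 10 = 81.8 N down at 1.78 m → arm 0.15 m, τ = 81.8 × 0.15 = 12.27 N·m counterclockwise.
Net moment of the loads = 457.3 N·m counterclockwise.
The upward force F acts at the left end, arm 1.93 m, giving F × 1.93 clockwise.
Setting net torque to zero: F × 1.93 = 457.3 → F = 457.3 / 1.93 = 237 N.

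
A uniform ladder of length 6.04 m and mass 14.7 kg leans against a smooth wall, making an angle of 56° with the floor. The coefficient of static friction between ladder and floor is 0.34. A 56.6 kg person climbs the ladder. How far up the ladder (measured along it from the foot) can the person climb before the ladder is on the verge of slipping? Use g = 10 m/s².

d ≈ 3.05 m

Take moments about the foot of the ladder.
Ladder weight 14.7×10 = 147 N acts at 3.02 m along the ladder; its horizontal arm is 3.02·cos56° = 1.689 m → τ = 248.3 N·m clockwise.
Person weight 56.6×10 = 566 N at distance d → arm d·cos56° → τ = 566·d·0.5592 clockwise.
Wall normal N at the top has arm L sinθ = 5.007 m counterclockwise, so Στ = 0 gives N·5.007 = 248.3 + 316.5·d.
ΣFy = 0 ⇒ N_floor = 713 N, so the maximum friction is μ_s·N_floor = 0.34×713 = 242.4 N. ΣFx = 0 ⇒ N_wall = f, so at the slipping point N = 242.4 N.
Substituting: 242.4×5.007 = 248.3 + 316.5·d ⇒ d = (1214 − 248.3) / 316.5 = 3.05 m.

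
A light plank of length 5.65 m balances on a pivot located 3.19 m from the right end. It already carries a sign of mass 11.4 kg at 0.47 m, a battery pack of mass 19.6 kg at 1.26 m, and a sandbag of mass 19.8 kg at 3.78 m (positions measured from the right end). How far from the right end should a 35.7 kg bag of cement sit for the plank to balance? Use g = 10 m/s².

Choose the pivot (at 3.19 m from the right end) as the axis so the support reaction has zero arm there.
Sign: 11.4 × 10 = 114 N down at 0.47 m → arm 2.72 m, τ = 114 × 2.72 = 310.1 N·m clockwise.
Battery pack: 19.6 × 10 = 196 N down at 1.26 m → arm 1.93 m, τ = 196 × 1.93 = 378.3 N·m clockwise.
Sandbag: 19.8 × 10 = 198 N down at 3.78 m → arm 0.59 m, τ = 198 × 0.59 = 116.8 N·m counterclockwise.
Net moment of existing loads = 571.6 N·m clockwise.
The bag of cement weighs 35.7 × 10 = 357 N and must supply an equal counterclockwise moment, so its lever arm about the pivot is 571.6 / 357 = 1.6 m.
That puts it at 3.19 + 1.6 = 4.79 m from the right end.

x ≈ 4.79 m from the right end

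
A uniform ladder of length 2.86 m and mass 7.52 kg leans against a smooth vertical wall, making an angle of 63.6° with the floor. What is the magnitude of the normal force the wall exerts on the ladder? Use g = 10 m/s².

Choose the foot of the ladder as the axis so the floor normal and friction both act there and drop out.
Ladder weight 7.52×10 = 75.2 N acts at 1.43 m along the ladder; its horizontal arm is 1.43·cos63.6° = 0.6358 m → τ = 47.81 N·m clockwise.
Wall normal N acts horizontally at the top; its moment arm is the height L sinθ = 2.86·sin63.6° = 2.562 m, counterclockwise.
Στ = 0 ⇒ N × 2.562 = 47.81 ⇒ N = 18.7 N.

N_wall ≈ 18.7 N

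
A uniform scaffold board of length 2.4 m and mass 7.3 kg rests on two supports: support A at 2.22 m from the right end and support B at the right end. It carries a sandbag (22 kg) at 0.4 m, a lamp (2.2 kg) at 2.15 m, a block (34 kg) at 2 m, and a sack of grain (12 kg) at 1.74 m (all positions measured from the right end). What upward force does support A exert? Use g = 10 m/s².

Take moments about support B.
Beam weight: 7.3 × 10 = 73 N down at 1.2 m → arm 1.2 m, τ = 73 × 1.2 = 87.6 N·m counterclockwise.
Sandbag: 22 × 10 = 220 N down at 0.4 m → arm 0.4 m, τ = 220 × 0.4 = 88 N·m counterclockwise.
Lamp: 2.2 × 10 = 22 N down at 2.15 m → arm 2.15 m, τ = 22 × 2.15 = 47.3 N·m counterclockwise.
Block: 34 × 10 = 340 N down at 2 m → arm 2 m, τ = 340 × 2 = 680 N·m counterclockwise.
Sack of grain: 12 × 10 = 120 N down at 1.74 m → arm 1.74 m, τ = 120 × 1.74 = 208.8 N·m counterclockwise.
Net load moment about support B = 1112 N·m counterclockwise.
Reaction R at support A is upward at 2.22 m, arm 2.22 m → moment R × 2.22 clockwise.
Setting net torque to zero: R × 2.22 = 1112 → R = 501 N.

R_A ≈ 501 N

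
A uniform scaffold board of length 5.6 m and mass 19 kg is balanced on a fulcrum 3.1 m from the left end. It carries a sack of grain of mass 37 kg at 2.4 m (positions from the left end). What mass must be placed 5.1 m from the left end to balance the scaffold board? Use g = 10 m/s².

Sum moments about the fulcrum (at 3.1 m from the left end) (the support reaction has zero arm there).
Beam weight: 19 × 10 = 190 N down at 2.8 m → arm 0.3 m, τ = 190 × 0.3 = 57 N·m counterclockwise.
Sack of grain: 37 × 10 = 370 N down at 2.4 m → arm 0.7 m, τ = 370 × 0.7 = 259 N·m counterclockwise.
Net moment of known loads = 316 N·m counterclockwise.
An unknown mass m at 5.1 m has arm 2 m; its moment is m·g·2 clockwise.
Στ = 0 ⇒ m × 10 × 2 = 316 ⇒ m = 316 / (10 × 2) = 15.8 kg.

m ≈ 15.8 kg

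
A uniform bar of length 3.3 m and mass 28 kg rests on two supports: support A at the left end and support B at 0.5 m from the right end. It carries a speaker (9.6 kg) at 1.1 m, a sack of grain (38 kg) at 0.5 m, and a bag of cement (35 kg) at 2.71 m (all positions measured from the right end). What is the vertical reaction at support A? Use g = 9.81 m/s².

R_A ≈ 404 N

Take moments about support B.
Beam weight: 28 × 9.81 = 274.7 N down at 1.65 m → arm 1.15 m, τ = 274.7 × 1.15 = 315.9 N·m counterclockwise.
Speaker: 9.6 × 9.81 = 94.18 N down at 1.1 m → arm 0.6 m, τ = 94.18 × 0.6 = 56.51 N·m counterclockwise.
Sack of grain: acts at the support B, moment arm 0 → no torque.
Bag of cement: 35 × 9.81 = 343.4 N down at 2.71 m → arm 2.21 m, τ = 343.4 × 2.21 = 758.9 N·m counterclockwise.
Net load moment about support B = 1131 N·m counterclockwise.
Reaction R at support A is upward at 3.3 m, arm 2.8 m → moment R × 2.8 clockwise.
For rotational equilibrium, R × 2.8 = 1131, so R = 404 N.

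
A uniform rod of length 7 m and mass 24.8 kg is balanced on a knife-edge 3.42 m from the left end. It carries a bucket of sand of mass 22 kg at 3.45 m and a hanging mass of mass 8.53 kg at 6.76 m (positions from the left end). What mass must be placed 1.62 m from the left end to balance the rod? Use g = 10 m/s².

m ≈ 17.3 kg

Taking torques about the knife-edge (at 3.42 m from the left end):
Beam weight: 24.8 × 10 = 248 N down at 3.5 m → arm 0.08 m, τ = 248 × 0.08 = 19.84 N·m clockwise.
Bucket of sand: 22 × 10 = 220 N down at 3.45 m → arm 0.03 m, τ = 220 × 0.03 = 6.6 N·m clockwise.
Hanging mass: 8.53 × 10 = 85.3 N down at 6.76 m → arm 3.34 m, τ = 85.3 × 3.34 = 284.9 N·m clockwise.
Net moment of known loads = 311.3 N·m clockwise.
An unknown mass m at 1.62 m has arm 1.8 m; its moment is m·g·1.8 counterclockwise.
Setting net torque to zero: m × 10 × 1.8 = 311.3 → m = 311.3 / (10 × 1.8) = 17.3 kg.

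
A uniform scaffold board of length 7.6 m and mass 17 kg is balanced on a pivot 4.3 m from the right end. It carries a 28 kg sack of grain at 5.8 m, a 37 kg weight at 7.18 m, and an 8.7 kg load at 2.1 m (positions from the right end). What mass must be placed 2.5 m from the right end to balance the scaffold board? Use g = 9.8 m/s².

m ≈ 67.2 kg

Take moments about the pivot (at 4.3 m from the right end).
Beam weight: 17 × 9.8 = 166.6 N down at 3.8 m → arm 0.5 m, τ = 166.6 × 0.5 = 83.3 N·m clockwise.
Sack of grain: 28 × 9.8 = 274.4 N down at 5.8 m → arm 1.5 m, τ = 274.4 × 1.5 = 411.6 N·m counterclockwise.
Weight: 37 × 9.8 = 362.6 N down at 7.18 m → arm 2.88 m, τ = 362.6 × 2.88 = 1044 N·m counterclockwise.
Load: 8.7 × 9.8 = 85.26 N down at 2.1 m → arm 2.2 m, τ = 85.26 × 2.2 = 187.6 N·m clockwise.
Net moment of known loads = 1185 N·m counterclockwise.
An unknown mass m at 2.5 m has arm 1.8 m; its moment is m·g·1.8 clockwise.
Balancing moments: m × 9.8 × 1.8 = 1185, giving m = 1185 / (9.8 × 1.8) = 67.2 kg.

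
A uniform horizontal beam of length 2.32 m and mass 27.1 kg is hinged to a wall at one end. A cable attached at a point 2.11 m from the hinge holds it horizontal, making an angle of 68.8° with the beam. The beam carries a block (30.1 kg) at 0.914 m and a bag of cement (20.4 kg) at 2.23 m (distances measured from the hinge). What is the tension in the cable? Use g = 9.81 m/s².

T ≈ 521 N

Choose the hinge as the axis so the unknown hinge reaction has zero arm there.
Beam weight: 27.1 × 9.81 = 265.9 N down at 1.16 m → arm 1.16 m, τ = 265.9 × 1.16 = 308.4 N·m clockwise.
Block: 30.1 × 9.81 = 295.3 N down at 0.914 m → arm 0.914 m, τ = 295.3 × 0.914 = 269.9 N·m clockwise.
Bag of cement: 20.4 × 9.81 = 200.1 N down at 2.23 m → arm 2.23 m, τ = 200.1 × 2.23 = 446.2 N·m clockwise.
Total clockwise load moment = 1024 N·m.
The cable tension T acts at 2.11 m; only its component perpendicular to the beam, T sinθ, produces torque. sin 68.8° = 0.9323.
For rotational equilibrium, T × 2.11 × 0.9323 = 1024, so T = 1024 / 1.967 = 521 N.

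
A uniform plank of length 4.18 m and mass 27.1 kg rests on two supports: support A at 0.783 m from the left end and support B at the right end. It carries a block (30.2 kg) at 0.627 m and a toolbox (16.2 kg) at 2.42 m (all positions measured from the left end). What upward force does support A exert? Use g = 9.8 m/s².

About support B:
Beam weight: 27.1 × 9.8 = 265.6 N down at 2.09 m → arm 2.09 m, τ = 265.6 × 2.09 = 555.1 N·m counterclockwise.
Block: 30.2 × 9.8 = 296 N down at 0.627 m → arm 3.553 m, τ = 296 × 3.553 = 1052 N·m counterclockwise.
Toolbox: 16.2 × 9.8 = 158.8 N down at 2.42 m → arm 1.76 m, τ = 158.8 × 1.76 = 279.5 N·m counterclockwise.
Net load moment about support B = 1887 N·m counterclockwise.
Reaction R at support A is upward at 0.783 m, arm 3.397 m → moment R × 3.397 clockwise.
For rotational equilibrium, R × 3.397 = 1887, so R = 555 N.

R_A ≈ 555 N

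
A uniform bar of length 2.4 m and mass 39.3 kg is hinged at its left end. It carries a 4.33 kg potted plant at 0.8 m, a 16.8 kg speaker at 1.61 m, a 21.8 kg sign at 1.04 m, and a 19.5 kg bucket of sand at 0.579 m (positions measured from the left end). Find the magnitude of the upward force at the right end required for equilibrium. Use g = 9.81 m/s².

Taking torques about the left end:
Beam weight: 39.3 × 9.81 = 385.5 N down at 1.2 m → arm 1.2 m, τ = 385.5 × 1.2 = 462.6 N·m clockwise.
Potted plant: 4.33 × 9.81 = 42.48 N down at 0.8 m → arm 0.8 m, τ = 42.48 × 0.8 = 33.98 N·m clockwise.
Speaker: 16.8 × 9.81 = 164.8 N down at 1.61 m → arm 1.61 m, τ = 164.8 × 1.61 = 265.3 N·m clockwise.
Sign: 21.8 × 9.81 = 213.9 N down at 1.04 m → arm 1.04 m, τ = 213.9 × 1.04 = 222.5 N·m clockwise.
Bucket of sand: 19.5 × 9.81 = 191.3 N down at 0.579 m → arm 0.579 m, τ = 191.3 × 0.579 = 110.8 N·m clockwise.
Net moment of the loads = 1095 N·m clockwise.
The upward force F acts at the right end, arm 2.4 m, giving F × 2.4 counterclockwise.
Balancing moments: F × 2.4 = 1095, giving F = 1095 / 2.4 = 456 N.

F ≈ 456 N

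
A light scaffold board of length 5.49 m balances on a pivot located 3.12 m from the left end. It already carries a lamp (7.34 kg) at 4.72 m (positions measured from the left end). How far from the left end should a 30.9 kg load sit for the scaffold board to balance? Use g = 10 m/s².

Choose the pivot (at 3.12 m from the left end) as the axis so the support reaction has zero arm there.
Lamp: 7.34 × 10 = 73.4 N down at 4.72 m → arm 1.6 m, τ = 73.4 × 1.6 = 117.4 N·m clockwise.
Net moment of existing loads = 117.4 N·m clockwise.
The load weighs 30.9 × 10 = 309 N and must supply an equal counterclockwise moment, so its lever arm about the pivot is 117.4 / 309 = 0.38 m.
That puts it at 3.12 − 0.38 = 2.74 m from the left end.

x ≈ 2.74 m from the left end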